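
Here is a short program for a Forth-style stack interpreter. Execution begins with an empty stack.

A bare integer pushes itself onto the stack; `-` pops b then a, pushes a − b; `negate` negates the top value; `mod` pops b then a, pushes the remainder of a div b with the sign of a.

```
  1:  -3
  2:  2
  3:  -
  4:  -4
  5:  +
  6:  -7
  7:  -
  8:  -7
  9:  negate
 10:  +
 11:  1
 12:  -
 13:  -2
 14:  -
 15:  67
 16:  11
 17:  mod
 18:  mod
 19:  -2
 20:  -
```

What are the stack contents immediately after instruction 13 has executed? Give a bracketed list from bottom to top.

-3     → [-3]
2      → [-3, 2]
-      → [-5]
-4     → [-5, -4]
+      → [-9]
-7     → [-9, -7]
-      → [-2]
-7     → [-2, -7]
negate → [-2, 7]
+      → [5]
1      → [5, 1]
-      → [4]
-2     → [4, -2]

[4, -2]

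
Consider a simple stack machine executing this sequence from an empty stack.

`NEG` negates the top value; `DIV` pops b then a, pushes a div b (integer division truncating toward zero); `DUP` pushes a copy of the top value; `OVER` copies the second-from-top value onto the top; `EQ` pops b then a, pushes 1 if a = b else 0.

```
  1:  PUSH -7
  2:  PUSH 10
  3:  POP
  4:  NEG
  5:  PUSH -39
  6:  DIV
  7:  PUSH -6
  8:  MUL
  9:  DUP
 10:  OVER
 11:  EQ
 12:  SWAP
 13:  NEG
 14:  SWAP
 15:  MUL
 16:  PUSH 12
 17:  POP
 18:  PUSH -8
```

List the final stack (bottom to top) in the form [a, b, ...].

[0, -8]

PUSH -7  → [-7]
PUSH 10  → [-7, 10]
POP      → [-7]
NEG      → [7]
PUSH -39 → [7, -39]
DIV      → [0]
PUSH -6  → [0, -6]
MUL      → [0]
DUP      → [0, 0]
OVER     → [0, 0, 0]
EQ       → [0, 1]
SWAP     → [1, 0]
NEG      → [1, 0]
SWAP     → [0, 1]
MUL      → [0]
PUSH 12  → [0, 12]
POP      → [0]
PUSH -8  → [0, -8]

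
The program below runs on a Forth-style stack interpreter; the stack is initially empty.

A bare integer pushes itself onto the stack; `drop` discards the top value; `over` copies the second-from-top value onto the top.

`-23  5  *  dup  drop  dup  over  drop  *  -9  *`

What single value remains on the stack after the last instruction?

-23  -> -23
5    -> -23 5
*    -> -115
dup  -> -115 -115
drop -> -115
dup  -> -115 -115
over -> -115 -115 -115
drop -> -115 -115
*    -> 13225
-9   -> 13225 -9
*    -> -119025

-119025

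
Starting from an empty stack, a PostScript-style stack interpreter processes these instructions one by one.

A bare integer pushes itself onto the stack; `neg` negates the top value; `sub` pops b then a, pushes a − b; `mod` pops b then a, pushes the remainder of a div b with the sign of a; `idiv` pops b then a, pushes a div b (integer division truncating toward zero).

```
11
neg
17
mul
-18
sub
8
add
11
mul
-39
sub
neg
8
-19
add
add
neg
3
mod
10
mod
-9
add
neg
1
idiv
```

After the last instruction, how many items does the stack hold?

11   -> [11]
neg  -> [-11]
17   -> [-11, 17]
mul  -> [-187]
-18  -> [-187, -18]
sub  -> [-169]
8    -> [-169, 8]
add  -> [-161]
11   -> [-161, 11]
mul  -> [-1771]
-39  -> [-1771, -39]
sub  -> [-1732]
neg  -> [1732]
8    -> [1732, 8]
-19  -> [1732, 8, -19]
add  -> [1732, -11]
add  -> [1721]
neg  -> [-1721]
3    -> [-1721, 3]
mod  -> [-2]
10   -> [-2, 10]
mod  -> [-2]
-9   -> [-2, -9]
add  -> [-11]
neg  -> [11]
1    -> [11, 1]
idiv -> [11]

1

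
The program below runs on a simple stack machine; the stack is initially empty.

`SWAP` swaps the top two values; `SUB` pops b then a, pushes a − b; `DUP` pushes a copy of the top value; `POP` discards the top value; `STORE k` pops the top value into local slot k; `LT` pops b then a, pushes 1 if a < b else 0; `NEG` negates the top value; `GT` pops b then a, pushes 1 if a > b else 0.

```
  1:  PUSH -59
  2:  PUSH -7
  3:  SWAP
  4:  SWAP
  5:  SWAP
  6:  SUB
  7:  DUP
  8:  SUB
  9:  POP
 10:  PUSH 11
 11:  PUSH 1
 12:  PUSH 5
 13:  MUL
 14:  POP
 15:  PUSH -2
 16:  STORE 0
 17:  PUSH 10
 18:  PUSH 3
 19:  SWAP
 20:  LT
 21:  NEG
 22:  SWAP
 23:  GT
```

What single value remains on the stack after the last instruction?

0

PUSH -59 → -59
PUSH -7  → -59 -7
SWAP     → -7 -59
SWAP     → -59 -7
SWAP     → -7 -59
SUB      → 52
DUP      → 52 52
SUB      → 0
POP      → (empty)
PUSH 11  → 11
PUSH 1   → 11 1
PUSH 5   → 11 1 5
MUL      → 11 5
POP      → 11
PUSH -2  → 11 -2
STORE 0  → 11
PUSH 10  → 11 10
PUSH 3   → 11 10 3
SWAP     → 11 3 10
LT       → 11 1
NEG      → 11 -1
SWAP     → -1 11
GT       → 0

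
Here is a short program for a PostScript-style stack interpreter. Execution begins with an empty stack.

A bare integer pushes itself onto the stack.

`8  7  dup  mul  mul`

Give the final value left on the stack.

8   : 8
7   : 8 7
dup : 8 7 7
mul : 8 49
mul : 392

392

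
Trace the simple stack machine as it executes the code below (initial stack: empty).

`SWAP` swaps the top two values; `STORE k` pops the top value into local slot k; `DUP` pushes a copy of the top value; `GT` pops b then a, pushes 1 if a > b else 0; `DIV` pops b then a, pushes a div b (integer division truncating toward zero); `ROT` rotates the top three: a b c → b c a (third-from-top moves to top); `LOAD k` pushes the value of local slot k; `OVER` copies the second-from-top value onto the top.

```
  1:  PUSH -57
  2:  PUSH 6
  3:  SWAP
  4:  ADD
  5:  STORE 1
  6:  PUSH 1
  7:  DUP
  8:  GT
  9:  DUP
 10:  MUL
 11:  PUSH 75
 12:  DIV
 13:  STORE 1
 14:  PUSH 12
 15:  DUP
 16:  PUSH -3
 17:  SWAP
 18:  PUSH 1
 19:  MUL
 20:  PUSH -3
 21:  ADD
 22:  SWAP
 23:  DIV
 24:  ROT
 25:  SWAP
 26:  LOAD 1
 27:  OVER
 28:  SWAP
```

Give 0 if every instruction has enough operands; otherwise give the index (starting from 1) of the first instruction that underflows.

PUSH -57 → -57
PUSH 6   → -57 6
SWAP     → 6 -57
ADD      → -51
STORE 1  → (empty)
PUSH 1   → 1
DUP      → 1 1
GT       → 0
DUP      → 0 0
MUL      → 0
PUSH 75  → 0 75
DIV      → 0
STORE 1  → (empty)
PUSH 12  → 12
DUP      → 12 12
PUSH -3  → 12 12 -3
SWAP     → 12 -3 12
PUSH 1   → 12 -3 12 1
MUL      → 12 -3 12
PUSH -3  → 12 -3 12 -3
ADD      → 12 -3 9
SWAP     → 12 9 -3
DIV      → 12 -3
ROT  — needs 3 operands, stack has 2 → underflow

24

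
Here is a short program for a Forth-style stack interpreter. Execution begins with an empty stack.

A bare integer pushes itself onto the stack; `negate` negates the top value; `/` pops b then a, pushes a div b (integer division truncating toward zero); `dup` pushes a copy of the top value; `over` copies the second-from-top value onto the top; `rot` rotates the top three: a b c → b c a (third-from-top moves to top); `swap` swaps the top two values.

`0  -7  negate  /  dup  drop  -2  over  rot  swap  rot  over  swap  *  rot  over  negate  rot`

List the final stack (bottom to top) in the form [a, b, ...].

[0, 0, 0, 0]

0      → [0]
-7     → [0, -7]
negate → [0, 7]
/      → [0]
dup    → [0, 0]
drop   → [0]
-2     → [0, -2]
over   → [0, -2, 0]
rot    → [-2, 0, 0]
swap   → [-2, 0, 0]
rot    → [0, 0, -2]
over   → [0, 0, -2, 0]
swap   → [0, 0, 0, -2]
*      → [0, 0, 0]
rot    → [0, 0, 0]
over   → [0, 0, 0, 0]
negate → [0, 0, 0, 0]
rot    → [0, 0, 0, 0]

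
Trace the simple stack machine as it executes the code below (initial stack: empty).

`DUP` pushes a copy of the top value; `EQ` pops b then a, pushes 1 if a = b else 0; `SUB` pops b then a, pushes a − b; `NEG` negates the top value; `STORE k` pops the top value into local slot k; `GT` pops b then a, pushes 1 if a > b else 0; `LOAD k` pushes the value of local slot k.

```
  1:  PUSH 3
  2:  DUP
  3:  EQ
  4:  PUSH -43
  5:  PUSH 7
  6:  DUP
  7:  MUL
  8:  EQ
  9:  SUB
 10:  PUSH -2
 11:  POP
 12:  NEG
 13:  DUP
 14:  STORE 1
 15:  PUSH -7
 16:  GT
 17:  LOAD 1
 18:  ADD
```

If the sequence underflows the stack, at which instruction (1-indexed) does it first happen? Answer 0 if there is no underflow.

PUSH 3   -> [3]
DUP      -> [3, 3]
EQ       -> [1]
PUSH -43 -> [1, -43]
PUSH 7   -> [1, -43, 7]
DUP      -> [1, -43, 7, 7]
MUL      -> [1, -43, 49]
EQ       -> [1, 0]
SUB      -> [1]
PUSH -2  -> [1, -2]
POP      -> [1]
NEG      -> [-1]
DUP      -> [-1, -1]
STORE 1  -> [-1]
PUSH -7  -> [-1, -7]
GT       -> [1]
LOAD 1   -> [1, -1]
ADD      -> [0]

0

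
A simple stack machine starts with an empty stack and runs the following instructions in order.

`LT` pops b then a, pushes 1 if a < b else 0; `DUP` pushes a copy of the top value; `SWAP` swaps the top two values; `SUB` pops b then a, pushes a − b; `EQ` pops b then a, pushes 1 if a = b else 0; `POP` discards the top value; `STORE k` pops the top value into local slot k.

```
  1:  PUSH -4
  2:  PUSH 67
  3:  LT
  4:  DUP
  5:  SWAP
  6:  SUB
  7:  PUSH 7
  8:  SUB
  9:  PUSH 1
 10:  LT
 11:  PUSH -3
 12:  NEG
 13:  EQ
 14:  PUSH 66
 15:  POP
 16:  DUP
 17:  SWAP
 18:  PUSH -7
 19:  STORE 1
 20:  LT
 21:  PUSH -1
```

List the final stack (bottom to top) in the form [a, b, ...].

[0, -1]

PUSH -4 -> [-4]
PUSH 67 -> [-4, 67]
LT      -> [1]
DUP     -> [1, 1]
SWAP    -> [1, 1]
SUB     -> [0]
PUSH 7  -> [0, 7]
SUB     -> [-7]
PUSH 1  -> [-7, 1]
LT      -> [1]
PUSH -3 -> [1, -3]
NEG     -> [1, 3]
EQ      -> [0]
PUSH 66 -> [0, 66]
POP     -> [0]
DUP     -> [0, 0]
SWAP    -> [0, 0]
PUSH -7 -> [0, 0, -7]
STORE 1 -> [0, 0]
LT      -> [0]
PUSH -1 -> [0, -1]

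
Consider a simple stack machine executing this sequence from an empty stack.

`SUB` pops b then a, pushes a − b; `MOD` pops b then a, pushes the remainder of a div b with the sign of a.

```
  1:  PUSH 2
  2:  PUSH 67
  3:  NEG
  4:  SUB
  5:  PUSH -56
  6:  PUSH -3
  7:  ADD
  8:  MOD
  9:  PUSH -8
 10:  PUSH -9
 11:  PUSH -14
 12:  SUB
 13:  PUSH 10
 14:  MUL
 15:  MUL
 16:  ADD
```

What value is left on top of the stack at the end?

-390

PUSH 2   -> 2
PUSH 67  -> 2 67
NEG      -> 2 -67
SUB      -> 69
PUSH -56 -> 69 -56
PUSH -3  -> 69 -56 -3
ADD      -> 69 -59
MOD      -> 10
PUSH -8  -> 10 -8
PUSH -9  -> 10 -8 -9
PUSH -14 -> 10 -8 -9 -14
SUB      -> 10 -8 5
PUSH 10  -> 10 -8 5 10
MUL      -> 10 -8 50
MUL      -> 10 -400
ADD      -> -390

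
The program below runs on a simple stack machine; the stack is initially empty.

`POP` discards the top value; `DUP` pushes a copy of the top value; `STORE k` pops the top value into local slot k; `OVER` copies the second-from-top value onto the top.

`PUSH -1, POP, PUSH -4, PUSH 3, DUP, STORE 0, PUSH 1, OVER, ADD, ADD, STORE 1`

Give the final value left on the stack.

PUSH -1 : -1
POP     : (empty)
PUSH -4 : -4
PUSH 3  : -4 3
DUP     : -4 3 3
STORE 0 : -4 3
PUSH 1  : -4 3 1
OVER    : -4 3 1 3
ADD     : -4 3 4
ADD     : -4 7
STORE 1 : -4

-4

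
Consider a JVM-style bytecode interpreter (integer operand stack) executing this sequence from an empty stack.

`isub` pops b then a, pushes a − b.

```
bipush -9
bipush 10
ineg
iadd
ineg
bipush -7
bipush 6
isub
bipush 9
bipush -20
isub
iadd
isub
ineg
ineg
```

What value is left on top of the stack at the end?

bipush -9  : -9
bipush 10  : -9 10
ineg       : -9 -10
iadd       : -19
ineg       : 19
bipush -7  : 19 -7
bipush 6   : 19 -7 6
isub       : 19 -13
bipush 9   : 19 -13 9
bipush -20 : 19 -13 9 -20
isub       : 19 -13 29
iadd       : 19 16
isub       : 3
ineg       : -3
ineg       : 3

3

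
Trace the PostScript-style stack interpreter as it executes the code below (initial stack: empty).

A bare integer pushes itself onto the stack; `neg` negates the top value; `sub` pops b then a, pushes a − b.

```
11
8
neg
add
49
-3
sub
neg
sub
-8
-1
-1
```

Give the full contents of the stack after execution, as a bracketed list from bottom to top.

11  → 11
8   → 11 8
neg → 11 -8
add → 3
49  → 3 49
-3  → 3 49 -3
sub → 3 52
neg → 3 -52
sub → 55
-8  → 55 -8
-1  → 55 -8 -1
-1  → 55 -8 -1 -1

[55, -8, -1, -1]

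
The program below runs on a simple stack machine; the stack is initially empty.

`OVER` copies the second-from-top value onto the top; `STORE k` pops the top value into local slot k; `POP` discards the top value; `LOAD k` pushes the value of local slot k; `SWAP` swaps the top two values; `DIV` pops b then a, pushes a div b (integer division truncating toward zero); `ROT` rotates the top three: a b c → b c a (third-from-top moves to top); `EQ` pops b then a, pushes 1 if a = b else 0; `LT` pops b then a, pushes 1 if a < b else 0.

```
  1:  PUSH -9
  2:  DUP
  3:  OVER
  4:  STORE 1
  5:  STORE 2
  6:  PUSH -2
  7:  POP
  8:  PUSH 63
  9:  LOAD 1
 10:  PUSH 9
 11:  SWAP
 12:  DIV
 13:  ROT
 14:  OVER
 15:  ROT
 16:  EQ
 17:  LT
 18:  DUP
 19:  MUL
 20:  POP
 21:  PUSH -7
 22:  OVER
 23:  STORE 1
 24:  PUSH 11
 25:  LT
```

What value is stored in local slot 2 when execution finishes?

PUSH -9  -9
DUP      -9 -9
OVER     -9 -9 -9
STORE 1  -9 -9
STORE 2  -9
PUSH -2  -9 -2
POP      -9
PUSH 63  -9 63
LOAD 1   -9 63 -9
PUSH 9   -9 63 -9 9
SWAP     -9 63 9 -9
DIV      -9 63 -1
ROT      63 -1 -9
OVER     63 -1 -9 -1
ROT      63 -9 -1 -1
EQ       63 -9 1
LT       63 1
DUP      63 1 1
MUL      63 1
POP      63
PUSH -7  63 -7
OVER     63 -7 63
STORE 1  63 -7
PUSH 11  63 -7 11
LT       63 1

-9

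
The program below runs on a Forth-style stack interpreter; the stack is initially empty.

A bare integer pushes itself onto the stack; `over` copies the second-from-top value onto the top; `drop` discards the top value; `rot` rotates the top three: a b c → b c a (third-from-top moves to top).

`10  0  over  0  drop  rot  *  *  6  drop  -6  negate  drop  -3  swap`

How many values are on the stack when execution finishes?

10     -> 10
0      -> 10 0
over   -> 10 0 10
0      -> 10 0 10 0
drop   -> 10 0 10
rot    -> 0 10 10
*      -> 0 100
*      -> 0
6      -> 0 6
drop   -> 0
-6     -> 0 -6
negate -> 0 6
drop   -> 0
-3     -> 0 -3
swap   -> -3 0

2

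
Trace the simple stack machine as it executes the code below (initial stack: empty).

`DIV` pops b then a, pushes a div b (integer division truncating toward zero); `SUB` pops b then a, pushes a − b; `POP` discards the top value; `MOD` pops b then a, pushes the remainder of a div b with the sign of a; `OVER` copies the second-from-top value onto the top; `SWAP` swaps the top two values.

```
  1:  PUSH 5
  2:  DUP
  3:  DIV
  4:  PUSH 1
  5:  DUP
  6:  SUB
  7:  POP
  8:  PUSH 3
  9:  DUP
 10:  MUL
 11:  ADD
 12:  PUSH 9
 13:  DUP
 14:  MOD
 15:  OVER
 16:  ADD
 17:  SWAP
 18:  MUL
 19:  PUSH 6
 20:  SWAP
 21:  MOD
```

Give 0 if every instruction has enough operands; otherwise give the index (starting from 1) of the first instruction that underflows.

0

PUSH 5 -> 5
DUP    -> 5 5
DIV    -> 1
PUSH 1 -> 1 1
DUP    -> 1 1 1
SUB    -> 1 0
POP    -> 1
PUSH 3 -> 1 3
DUP    -> 1 3 3
MUL    -> 1 9
ADD    -> 10
PUSH 9 -> 10 9
DUP    -> 10 9 9
MOD    -> 10 0
OVER   -> 10 0 10
ADD    -> 10 10
SWAP   -> 10 10
MUL    -> 100
PUSH 6 -> 100 6
SWAP   -> 6 100
MOD    -> 6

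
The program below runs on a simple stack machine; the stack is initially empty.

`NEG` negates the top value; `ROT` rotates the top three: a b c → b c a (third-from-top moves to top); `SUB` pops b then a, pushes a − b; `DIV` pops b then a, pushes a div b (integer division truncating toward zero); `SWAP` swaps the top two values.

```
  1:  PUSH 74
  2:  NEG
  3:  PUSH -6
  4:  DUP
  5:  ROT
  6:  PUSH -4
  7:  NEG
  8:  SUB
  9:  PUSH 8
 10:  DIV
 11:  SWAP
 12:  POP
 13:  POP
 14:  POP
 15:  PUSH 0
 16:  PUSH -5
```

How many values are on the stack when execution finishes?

2

PUSH 74 → 74
NEG     → -74
PUSH -6 → -74 -6
DUP     → -74 -6 -6
ROT     → -6 -6 -74
PUSH -4 → -6 -6 -74 -4
NEG     → -6 -6 -74 4
SUB     → -6 -6 -78
PUSH 8  → -6 -6 -78 8
DIV     → -6 -6 -9
SWAP    → -6 -9 -6
POP     → -6 -9
POP     → -6
POP     → (empty)
PUSH 0  → 0
PUSH -5 → 0 -5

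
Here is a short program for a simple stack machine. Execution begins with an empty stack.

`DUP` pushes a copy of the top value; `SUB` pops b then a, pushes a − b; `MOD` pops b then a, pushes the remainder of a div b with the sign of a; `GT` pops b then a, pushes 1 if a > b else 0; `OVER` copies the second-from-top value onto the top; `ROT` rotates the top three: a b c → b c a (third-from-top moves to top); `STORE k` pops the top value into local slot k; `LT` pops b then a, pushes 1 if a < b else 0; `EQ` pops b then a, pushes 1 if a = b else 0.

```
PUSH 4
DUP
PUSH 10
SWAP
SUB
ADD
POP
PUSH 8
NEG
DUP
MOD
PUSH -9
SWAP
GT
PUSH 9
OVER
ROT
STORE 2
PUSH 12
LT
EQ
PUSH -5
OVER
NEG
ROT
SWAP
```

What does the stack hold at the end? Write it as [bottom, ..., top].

PUSH 4  : 4
DUP     : 4 4
PUSH 10 : 4 4 10
SWAP    : 4 10 4
SUB     : 4 6
ADD     : 10
POP     : (empty)
PUSH 8  : 8
NEG     : -8
DUP     : -8 -8
MOD     : 0
PUSH -9 : 0 -9
SWAP    : -9 0
GT      : 0
PUSH 9  : 0 9
OVER    : 0 9 0
ROT     : 9 0 0
STORE 2 : 9 0
PUSH 12 : 9 0 12
LT      : 9 1
EQ      : 0
PUSH -5 : 0 -5
OVER    : 0 -5 0
NEG     : 0 -5 0
ROT     : -5 0 0
SWAP    : -5 0 0

[-5, 0, 0]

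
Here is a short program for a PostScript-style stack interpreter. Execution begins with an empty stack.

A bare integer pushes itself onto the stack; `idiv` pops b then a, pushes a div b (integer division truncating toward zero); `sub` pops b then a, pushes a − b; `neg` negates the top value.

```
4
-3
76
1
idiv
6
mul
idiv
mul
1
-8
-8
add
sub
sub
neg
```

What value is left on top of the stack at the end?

4    → 4
-3   → 4 -3
76   → 4 -3 76
1    → 4 -3 76 1
idiv → 4 -3 76
6    → 4 -3 76 6
mul  → 4 -3 456
idiv → 4 0
mul  → 0
1    → 0 1
-8   → 0 1 -8
-8   → 0 1 -8 -8
add  → 0 1 -16
sub  → 0 17
sub  → -17
neg  → 17

17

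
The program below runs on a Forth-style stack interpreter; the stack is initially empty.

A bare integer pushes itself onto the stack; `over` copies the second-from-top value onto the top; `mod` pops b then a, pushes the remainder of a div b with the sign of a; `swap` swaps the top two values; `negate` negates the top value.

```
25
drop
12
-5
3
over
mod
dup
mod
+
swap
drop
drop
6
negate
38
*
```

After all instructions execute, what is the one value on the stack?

-228

25     : [25]
drop   : []
12     : [12]
-5     : [12, -5]
3      : [12, -5, 3]
over   : [12, -5, 3, -5]
mod    : [12, -5, 3]
dup    : [12, -5, 3, 3]
mod    : [12, -5, 0]
+      : [12, -5]
swap   : [-5, 12]
drop   : [-5]
drop   : []
6      : [6]
negate : [-6]
38     : [-6, 38]
*      : [-228]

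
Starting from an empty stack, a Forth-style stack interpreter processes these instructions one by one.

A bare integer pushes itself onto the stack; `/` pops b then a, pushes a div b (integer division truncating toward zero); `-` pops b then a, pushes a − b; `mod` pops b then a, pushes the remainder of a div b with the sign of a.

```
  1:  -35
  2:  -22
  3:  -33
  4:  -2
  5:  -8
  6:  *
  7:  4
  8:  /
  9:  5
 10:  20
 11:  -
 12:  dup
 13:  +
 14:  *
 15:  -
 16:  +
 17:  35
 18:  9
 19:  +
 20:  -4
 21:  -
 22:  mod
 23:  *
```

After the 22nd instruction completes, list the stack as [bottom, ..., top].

-35 : -35
-22 : -35 -22
-33 : -35 -22 -33
-2  : -35 -22 -33 -2
-8  : -35 -22 -33 -2 -8
*   : -35 -22 -33 16
4   : -35 -22 -33 16 4
/   : -35 -22 -33 4
5   : -35 -22 -33 4 5
20  : -35 -22 -33 4 5 20
-   : -35 -22 -33 4 -15
dup : -35 -22 -33 4 -15 -15
+   : -35 -22 -33 4 -30
*   : -35 -22 -33 -120
-   : -35 -22 87
+   : -35 65
35  : -35 65 35
9   : -35 65 35 9
+   : -35 65 44
-4  : -35 65 44 -4
-   : -35 65 48
mod : -35 17

[-35, 17]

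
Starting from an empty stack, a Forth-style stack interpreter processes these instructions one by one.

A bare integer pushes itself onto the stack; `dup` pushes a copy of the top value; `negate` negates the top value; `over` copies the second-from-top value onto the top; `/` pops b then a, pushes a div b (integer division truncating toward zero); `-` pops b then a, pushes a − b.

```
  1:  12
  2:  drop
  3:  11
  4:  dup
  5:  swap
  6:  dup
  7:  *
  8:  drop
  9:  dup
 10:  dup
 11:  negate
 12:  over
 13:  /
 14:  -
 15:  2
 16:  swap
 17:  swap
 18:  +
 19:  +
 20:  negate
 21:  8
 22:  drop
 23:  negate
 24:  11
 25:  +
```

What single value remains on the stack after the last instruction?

36

12     : [12]
drop   : []
11     : [11]
dup    : [11, 11]
swap   : [11, 11]
dup    : [11, 11, 11]
*      : [11, 121]
drop   : [11]
dup    : [11, 11]
dup    : [11, 11, 11]
negate : [11, 11, -11]
over   : [11, 11, -11, 11]
/      : [11, 11, -1]
-      : [11, 12]
2      : [11, 12, 2]
swap   : [11, 2, 12]
swap   : [11, 12, 2]
+      : [11, 14]
+      : [25]
negate : [-25]
8      : [-25, 8]
drop   : [-25]
negate : [25]
11     : [25, 11]
+      : [36]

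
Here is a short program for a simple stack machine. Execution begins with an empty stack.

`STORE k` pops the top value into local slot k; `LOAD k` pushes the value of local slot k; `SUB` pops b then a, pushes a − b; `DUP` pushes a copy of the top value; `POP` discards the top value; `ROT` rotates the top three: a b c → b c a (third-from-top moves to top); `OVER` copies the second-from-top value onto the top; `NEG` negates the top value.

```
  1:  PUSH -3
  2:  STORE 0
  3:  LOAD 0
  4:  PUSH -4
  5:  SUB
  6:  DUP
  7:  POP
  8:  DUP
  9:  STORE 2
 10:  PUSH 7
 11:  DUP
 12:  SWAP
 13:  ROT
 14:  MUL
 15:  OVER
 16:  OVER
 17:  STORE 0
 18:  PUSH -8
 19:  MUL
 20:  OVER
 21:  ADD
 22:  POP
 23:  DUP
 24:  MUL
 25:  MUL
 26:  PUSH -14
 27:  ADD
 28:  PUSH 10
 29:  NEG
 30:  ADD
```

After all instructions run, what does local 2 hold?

1

PUSH -3  -> -3
STORE 0  -> (empty)
LOAD 0   -> -3
PUSH -4  -> -3 -4
SUB      -> 1
DUP      -> 1 1
POP      -> 1
DUP      -> 1 1
STORE 2  -> 1
PUSH 7   -> 1 7
DUP      -> 1 7 7
SWAP     -> 1 7 7
ROT      -> 7 7 1
MUL      -> 7 7
OVER     -> 7 7 7
OVER     -> 7 7 7 7
STORE 0  -> 7 7 7
PUSH -8  -> 7 7 7 -8
MUL      -> 7 7 -56
OVER     -> 7 7 -56 7
ADD      -> 7 7 -49
POP      -> 7 7
DUP      -> 7 7 7
MUL      -> 7 49
MUL      -> 343
PUSH -14 -> 343 -14
ADD      -> 329
PUSH 10  -> 329 10
NEG      -> 329 -10
ADD      -> 319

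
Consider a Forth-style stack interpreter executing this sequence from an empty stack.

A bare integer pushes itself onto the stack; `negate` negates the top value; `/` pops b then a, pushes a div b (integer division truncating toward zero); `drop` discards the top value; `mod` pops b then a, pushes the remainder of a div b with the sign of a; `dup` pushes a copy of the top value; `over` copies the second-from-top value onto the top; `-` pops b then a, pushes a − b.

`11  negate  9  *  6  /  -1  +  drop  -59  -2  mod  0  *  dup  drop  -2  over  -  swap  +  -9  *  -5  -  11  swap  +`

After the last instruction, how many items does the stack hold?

11     → [11]
negate → [-11]
9      → [-11, 9]
*      → [-99]
6      → [-99, 6]
/      → [-16]
-1     → [-16, -1]
+      → [-17]
drop   → []
-59    → [-59]
-2     → [-59, -2]
mod    → [-1]
0      → [-1, 0]
*      → [0]
dup    → [0, 0]
drop   → [0]
-2     → [0, -2]
over   → [0, -2, 0]
-      → [0, -2]
swap   → [-2, 0]
+      → [-2]
-9     → [-2, -9]
*      → [18]
-5     → [18, -5]
-      → [23]
11     → [23, 11]
swap   → [11, 23]
+      → [34]

1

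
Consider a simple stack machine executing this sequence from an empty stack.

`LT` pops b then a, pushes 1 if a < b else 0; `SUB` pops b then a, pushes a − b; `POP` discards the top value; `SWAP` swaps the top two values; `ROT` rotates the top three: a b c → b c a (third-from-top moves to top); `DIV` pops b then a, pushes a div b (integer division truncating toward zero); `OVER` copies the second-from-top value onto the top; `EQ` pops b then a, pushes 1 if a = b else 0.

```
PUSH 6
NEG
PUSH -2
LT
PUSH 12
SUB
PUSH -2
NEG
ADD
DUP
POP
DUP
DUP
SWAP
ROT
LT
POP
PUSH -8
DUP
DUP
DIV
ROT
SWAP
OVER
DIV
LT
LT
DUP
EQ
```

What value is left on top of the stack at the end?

PUSH 6  -> [6]
NEG     -> [-6]
PUSH -2 -> [-6, -2]
LT      -> [1]
PUSH 12 -> [1, 12]
SUB     -> [-11]
PUSH -2 -> [-11, -2]
NEG     -> [-11, 2]
ADD     -> [-9]
DUP     -> [-9, -9]
POP     -> [-9]
DUP     -> [-9, -9]
DUP     -> [-9, -9, -9]
SWAP    -> [-9, -9, -9]
ROT     -> [-9, -9, -9]
LT      -> [-9, 0]
POP     -> [-9]
PUSH -8 -> [-9, -8]
DUP     -> [-9, -8, -8]
DUP     -> [-9, -8, -8, -8]
DIV     -> [-9, -8, 1]
ROT     -> [-8, 1, -9]
SWAP    -> [-8, -9, 1]
OVER    -> [-8, -9, 1, -9]
DIV     -> [-8, -9, 0]
LT      -> [-8, 1]
LT      -> [1]
DUP     -> [1, 1]
EQ      -> [1]

1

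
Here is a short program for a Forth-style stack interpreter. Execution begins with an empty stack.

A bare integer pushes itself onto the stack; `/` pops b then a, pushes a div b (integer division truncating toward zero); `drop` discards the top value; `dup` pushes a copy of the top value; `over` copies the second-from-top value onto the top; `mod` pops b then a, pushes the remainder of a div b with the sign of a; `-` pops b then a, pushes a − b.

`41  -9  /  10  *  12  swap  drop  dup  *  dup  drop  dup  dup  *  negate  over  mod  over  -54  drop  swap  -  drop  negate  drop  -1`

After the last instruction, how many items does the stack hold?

41     -> [41]
-9     -> [41, -9]
/      -> [-4]
10     -> [-4, 10]
*      -> [-40]
12     -> [-40, 12]
swap   -> [12, -40]
drop   -> [12]
dup    -> [12, 12]
*      -> [144]
dup    -> [144, 144]
drop   -> [144]
dup    -> [144, 144]
dup    -> [144, 144, 144]
*      -> [144, 20736]
negate -> [144, -20736]
over   -> [144, -20736, 144]
mod    -> [144, 0]
over   -> [144, 0, 144]
-54    -> [144, 0, 144, -54]
drop   -> [144, 0, 144]
swap   -> [144, 144, 0]
-      -> [144, 144]
drop   -> [144]
negate -> [-144]
drop   -> []
-1     -> [-1]

1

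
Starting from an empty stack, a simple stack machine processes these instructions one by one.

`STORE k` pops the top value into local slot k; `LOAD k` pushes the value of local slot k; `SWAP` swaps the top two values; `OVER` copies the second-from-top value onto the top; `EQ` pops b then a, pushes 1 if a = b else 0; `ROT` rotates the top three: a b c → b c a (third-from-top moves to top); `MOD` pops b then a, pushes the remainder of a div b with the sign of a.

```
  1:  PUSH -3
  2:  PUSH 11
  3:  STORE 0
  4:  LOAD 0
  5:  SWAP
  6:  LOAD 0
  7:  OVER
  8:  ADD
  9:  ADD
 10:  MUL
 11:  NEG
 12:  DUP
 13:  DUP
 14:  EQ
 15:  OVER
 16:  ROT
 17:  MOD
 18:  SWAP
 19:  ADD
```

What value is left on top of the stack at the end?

PUSH -3 -> [-3]
PUSH 11 -> [-3, 11]
STORE 0 -> [-3]
LOAD 0  -> [-3, 11]
SWAP    -> [11, -3]
LOAD 0  -> [11, -3, 11]
OVER    -> [11, -3, 11, -3]
ADD     -> [11, -3, 8]
ADD     -> [11, 5]
MUL     -> [55]
NEG     -> [-55]
DUP     -> [-55, -55]
DUP     -> [-55, -55, -55]
EQ      -> [-55, 1]
OVER    -> [-55, 1, -55]
ROT     -> [1, -55, -55]
MOD     -> [1, 0]
SWAP    -> [0, 1]
ADD     -> [1]

1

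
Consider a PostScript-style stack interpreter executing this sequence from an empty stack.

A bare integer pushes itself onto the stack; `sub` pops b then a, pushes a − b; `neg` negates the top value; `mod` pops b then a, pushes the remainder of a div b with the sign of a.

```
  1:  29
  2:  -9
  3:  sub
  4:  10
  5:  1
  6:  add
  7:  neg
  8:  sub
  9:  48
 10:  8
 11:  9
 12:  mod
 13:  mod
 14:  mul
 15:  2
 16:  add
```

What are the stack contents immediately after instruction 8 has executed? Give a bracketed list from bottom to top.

[49]

29   29
-9   29 -9
sub  38
10   38 10
1    38 10 1
add  38 11
neg  38 -11
sub  49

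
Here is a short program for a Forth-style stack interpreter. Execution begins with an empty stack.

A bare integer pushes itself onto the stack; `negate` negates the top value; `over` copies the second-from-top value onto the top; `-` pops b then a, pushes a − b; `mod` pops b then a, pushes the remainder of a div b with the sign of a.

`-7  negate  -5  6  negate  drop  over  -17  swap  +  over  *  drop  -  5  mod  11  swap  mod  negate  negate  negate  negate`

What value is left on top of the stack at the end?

-7     : -7
negate : 7
-5     : 7 -5
6      : 7 -5 6
negate : 7 -5 -6
drop   : 7 -5
over   : 7 -5 7
-17    : 7 -5 7 -17
swap   : 7 -5 -17 7
+      : 7 -5 -10
over   : 7 -5 -10 -5
*      : 7 -5 50
drop   : 7 -5
-      : 12
5      : 12 5
mod    : 2
11     : 2 11
swap   : 11 2
mod    : 1
negate : -1
negate : 1
negate : -1
negate : 1

1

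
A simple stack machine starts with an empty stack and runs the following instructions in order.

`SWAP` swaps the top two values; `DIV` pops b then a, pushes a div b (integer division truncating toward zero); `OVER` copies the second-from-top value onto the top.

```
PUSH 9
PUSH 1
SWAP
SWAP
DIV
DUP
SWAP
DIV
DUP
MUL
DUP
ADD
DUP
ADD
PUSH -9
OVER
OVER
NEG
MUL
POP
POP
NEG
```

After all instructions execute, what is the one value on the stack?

PUSH 9  -> 9
PUSH 1  -> 9 1
SWAP    -> 1 9
SWAP    -> 9 1
DIV     -> 9
DUP     -> 9 9
SWAP    -> 9 9
DIV     -> 1
DUP     -> 1 1
MUL     -> 1
DUP     -> 1 1
ADD     -> 2
DUP     -> 2 2
ADD     -> 4
PUSH -9 -> 4 -9
OVER    -> 4 -9 4
OVER    -> 4 -9 4 -9
NEG     -> 4 -9 4 9
MUL     -> 4 -9 36
POP     -> 4 -9
POP     -> 4
NEG     -> -4

-4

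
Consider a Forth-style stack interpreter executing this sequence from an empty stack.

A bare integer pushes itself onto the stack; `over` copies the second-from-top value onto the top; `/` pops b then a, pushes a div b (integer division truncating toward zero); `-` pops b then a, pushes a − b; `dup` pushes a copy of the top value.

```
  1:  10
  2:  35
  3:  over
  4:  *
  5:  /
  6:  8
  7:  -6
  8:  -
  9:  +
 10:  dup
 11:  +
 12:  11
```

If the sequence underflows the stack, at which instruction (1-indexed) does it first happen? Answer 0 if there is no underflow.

0

10    10
35    10 35
over  10 35 10
*     10 350
/     0
8     0 8
-6    0 8 -6
-     0 14
+     14
dup   14 14
+     28
11    28 11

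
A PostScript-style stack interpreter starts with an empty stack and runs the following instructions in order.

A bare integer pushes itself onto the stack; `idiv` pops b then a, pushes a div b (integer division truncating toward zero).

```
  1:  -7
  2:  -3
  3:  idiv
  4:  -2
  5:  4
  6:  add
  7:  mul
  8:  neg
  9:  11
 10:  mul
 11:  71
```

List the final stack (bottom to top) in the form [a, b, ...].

[-44, 71]

-7    [-7]
-3    [-7, -3]
idiv  [2]
-2    [2, -2]
4     [2, -2, 4]
add   [2, 2]
mul   [4]
neg   [-4]
11    [-4, 11]
mul   [-44]
71    [-44, 71]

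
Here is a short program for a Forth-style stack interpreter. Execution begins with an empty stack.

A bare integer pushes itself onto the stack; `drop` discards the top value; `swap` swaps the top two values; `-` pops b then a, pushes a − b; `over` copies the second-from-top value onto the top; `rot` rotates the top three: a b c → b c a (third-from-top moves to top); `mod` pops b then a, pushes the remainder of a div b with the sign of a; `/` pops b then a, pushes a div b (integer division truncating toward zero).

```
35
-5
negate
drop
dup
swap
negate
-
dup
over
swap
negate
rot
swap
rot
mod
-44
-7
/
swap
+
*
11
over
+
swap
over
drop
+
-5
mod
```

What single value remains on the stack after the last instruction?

1

35      [35]
-5      [35, -5]
negate  [35, 5]
drop    [35]
dup     [35, 35]
swap    [35, 35]
negate  [35, -35]
-       [70]
dup     [70, 70]
over    [70, 70, 70]
swap    [70, 70, 70]
negate  [70, 70, -70]
rot     [70, -70, 70]
swap    [70, 70, -70]
rot     [70, -70, 70]
mod     [70, 0]
-44     [70, 0, -44]
-7      [70, 0, -44, -7]
/       [70, 0, 6]
swap    [70, 6, 0]
+       [70, 6]
*       [420]
11      [420, 11]
over    [420, 11, 420]
+       [420, 431]
swap    [431, 420]
over    [431, 420, 431]
drop    [431, 420]
+       [851]
-5      [851, -5]
mod     [1]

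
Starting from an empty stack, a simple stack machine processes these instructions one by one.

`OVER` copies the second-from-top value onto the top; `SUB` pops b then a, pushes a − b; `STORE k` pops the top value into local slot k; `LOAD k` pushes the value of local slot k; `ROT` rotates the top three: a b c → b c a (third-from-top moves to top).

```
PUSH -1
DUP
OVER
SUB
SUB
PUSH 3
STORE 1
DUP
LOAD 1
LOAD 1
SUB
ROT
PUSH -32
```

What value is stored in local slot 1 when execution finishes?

3

PUSH -1   [-1]
DUP       [-1, -1]
OVER      [-1, -1, -1]
SUB       [-1, 0]
SUB       [-1]
PUSH 3    [-1, 3]
STORE 1   [-1]
DUP       [-1, -1]
LOAD 1    [-1, -1, 3]
LOAD 1    [-1, -1, 3, 3]
SUB       [-1, -1, 0]
ROT       [-1, 0, -1]
PUSH -32  [-1, 0, -1, -32]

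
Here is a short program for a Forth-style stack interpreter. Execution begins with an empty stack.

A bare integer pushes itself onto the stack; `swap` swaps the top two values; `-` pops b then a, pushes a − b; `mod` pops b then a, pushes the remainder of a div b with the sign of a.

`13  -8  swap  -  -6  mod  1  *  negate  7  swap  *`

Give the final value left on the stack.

13      [13]
-8      [13, -8]
swap    [-8, 13]
-       [-21]
-6      [-21, -6]
mod     [-3]
1       [-3, 1]
*       [-3]
negate  [3]
7       [3, 7]
swap    [7, 3]
*       [21]

21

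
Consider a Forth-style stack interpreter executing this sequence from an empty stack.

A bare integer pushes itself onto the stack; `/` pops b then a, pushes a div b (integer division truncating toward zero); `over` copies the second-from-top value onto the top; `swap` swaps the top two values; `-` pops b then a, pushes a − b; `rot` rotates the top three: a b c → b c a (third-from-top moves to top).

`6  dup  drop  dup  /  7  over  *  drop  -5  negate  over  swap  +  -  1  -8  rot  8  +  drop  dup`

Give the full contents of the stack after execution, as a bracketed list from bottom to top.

6      -> [6]
dup    -> [6, 6]
drop   -> [6]
dup    -> [6, 6]
/      -> [1]
7      -> [1, 7]
over   -> [1, 7, 1]
*      -> [1, 7]
drop   -> [1]
-5     -> [1, -5]
negate -> [1, 5]
over   -> [1, 5, 1]
swap   -> [1, 1, 5]
+      -> [1, 6]
-      -> [-5]
1      -> [-5, 1]
-8     -> [-5, 1, -8]
rot    -> [1, -8, -5]
8      -> [1, -8, -5, 8]
+      -> [1, -8, 3]
drop   -> [1, -8]
dup    -> [1, -8, -8]

[1, -8, -8]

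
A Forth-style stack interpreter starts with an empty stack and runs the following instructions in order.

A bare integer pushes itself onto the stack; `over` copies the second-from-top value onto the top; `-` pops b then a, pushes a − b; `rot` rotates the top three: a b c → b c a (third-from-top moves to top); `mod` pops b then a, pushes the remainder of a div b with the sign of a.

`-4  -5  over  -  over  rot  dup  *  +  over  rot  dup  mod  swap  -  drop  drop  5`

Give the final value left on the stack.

-4   -> -4
-5   -> -4 -5
over -> -4 -5 -4
-    -> -4 -1
over -> -4 -1 -4
rot  -> -1 -4 -4
dup  -> -1 -4 -4 -4
*    -> -1 -4 16
+    -> -1 12
over -> -1 12 -1
rot  -> 12 -1 -1
dup  -> 12 -1 -1 -1
mod  -> 12 -1 0
swap -> 12 0 -1
-    -> 12 1
drop -> 12
drop -> (empty)
5    -> 5

5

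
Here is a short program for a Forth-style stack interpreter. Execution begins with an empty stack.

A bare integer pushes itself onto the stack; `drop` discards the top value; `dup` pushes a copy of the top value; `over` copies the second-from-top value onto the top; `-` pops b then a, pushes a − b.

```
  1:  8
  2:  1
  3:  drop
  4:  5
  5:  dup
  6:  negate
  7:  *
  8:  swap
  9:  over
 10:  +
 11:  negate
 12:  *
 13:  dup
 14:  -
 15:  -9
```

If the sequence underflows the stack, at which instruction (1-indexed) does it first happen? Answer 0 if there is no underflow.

8      → [8]
1      → [8, 1]
drop   → [8]
5      → [8, 5]
dup    → [8, 5, 5]
negate → [8, 5, -5]
*      → [8, -25]
swap   → [-25, 8]
over   → [-25, 8, -25]
+      → [-25, -17]
negate → [-25, 17]
*      → [-425]
dup    → [-425, -425]
-      → [0]
-9     → [0, -9]

0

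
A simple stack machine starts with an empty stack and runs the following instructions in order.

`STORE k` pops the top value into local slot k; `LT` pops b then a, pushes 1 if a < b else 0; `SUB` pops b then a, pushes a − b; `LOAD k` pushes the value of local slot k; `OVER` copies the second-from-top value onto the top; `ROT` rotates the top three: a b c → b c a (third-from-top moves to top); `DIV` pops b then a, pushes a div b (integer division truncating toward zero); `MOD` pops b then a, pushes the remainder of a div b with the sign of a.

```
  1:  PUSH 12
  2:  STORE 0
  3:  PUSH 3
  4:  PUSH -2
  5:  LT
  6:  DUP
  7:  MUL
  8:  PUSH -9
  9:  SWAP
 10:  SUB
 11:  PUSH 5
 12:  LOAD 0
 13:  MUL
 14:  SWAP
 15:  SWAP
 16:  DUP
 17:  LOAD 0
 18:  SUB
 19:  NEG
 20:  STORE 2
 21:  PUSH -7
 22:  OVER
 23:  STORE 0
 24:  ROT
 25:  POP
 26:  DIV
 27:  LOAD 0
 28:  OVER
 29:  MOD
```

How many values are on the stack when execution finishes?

PUSH 12  [12]
STORE 0  []
PUSH 3   [3]
PUSH -2  [3, -2]
LT       [0]
DUP      [0, 0]
MUL      [0]
PUSH -9  [0, -9]
SWAP     [-9, 0]
SUB      [-9]
PUSH 5   [-9, 5]
LOAD 0   [-9, 5, 12]
MUL      [-9, 60]
SWAP     [60, -9]
SWAP     [-9, 60]
DUP      [-9, 60, 60]
LOAD 0   [-9, 60, 60, 12]
SUB      [-9, 60, 48]
NEG      [-9, 60, -48]
STORE 2  [-9, 60]
PUSH -7  [-9, 60, -7]
OVER     [-9, 60, -7, 60]
STORE 0  [-9, 60, -7]
ROT      [60, -7, -9]
POP      [60, -7]
DIV      [-8]
LOAD 0   [-8, 60]
OVER     [-8, 60, -8]
MOD      [-8, 4]

2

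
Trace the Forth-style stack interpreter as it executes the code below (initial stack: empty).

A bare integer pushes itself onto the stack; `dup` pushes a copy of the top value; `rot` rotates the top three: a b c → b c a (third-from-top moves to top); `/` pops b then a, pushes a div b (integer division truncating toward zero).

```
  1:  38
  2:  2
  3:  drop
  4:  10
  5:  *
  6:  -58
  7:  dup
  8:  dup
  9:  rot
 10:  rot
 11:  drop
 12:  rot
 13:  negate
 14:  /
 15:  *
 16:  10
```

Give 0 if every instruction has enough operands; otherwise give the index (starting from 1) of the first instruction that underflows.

38     → [38]
2      → [38, 2]
drop   → [38]
10     → [38, 10]
*      → [380]
-58    → [380, -58]
dup    → [380, -58, -58]
dup    → [380, -58, -58, -58]
rot    → [380, -58, -58, -58]
rot    → [380, -58, -58, -58]
drop   → [380, -58, -58]
rot    → [-58, -58, 380]
negate → [-58, -58, -380]
/      → [-58, 0]
*      → [0]
10     → [0, 10]

0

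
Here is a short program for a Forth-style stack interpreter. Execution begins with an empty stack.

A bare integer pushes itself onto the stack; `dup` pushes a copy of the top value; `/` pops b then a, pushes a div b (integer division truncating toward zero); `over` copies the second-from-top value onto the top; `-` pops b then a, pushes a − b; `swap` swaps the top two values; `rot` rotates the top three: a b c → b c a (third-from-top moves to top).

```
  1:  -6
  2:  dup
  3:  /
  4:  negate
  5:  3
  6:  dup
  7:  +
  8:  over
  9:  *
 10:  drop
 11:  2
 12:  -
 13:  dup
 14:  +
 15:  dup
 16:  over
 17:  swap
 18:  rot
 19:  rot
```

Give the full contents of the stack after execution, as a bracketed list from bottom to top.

[-6, -6, -6]

-6     : -6
dup    : -6 -6
/      : 1
negate : -1
3      : -1 3
dup    : -1 3 3
+      : -1 6
over   : -1 6 -1
*      : -1 -6
drop   : -1
2      : -1 2
-      : -3
dup    : -3 -3
+      : -6
dup    : -6 -6
over   : -6 -6 -6
swap   : -6 -6 -6
rot    : -6 -6 -6
rot    : -6 -6 -6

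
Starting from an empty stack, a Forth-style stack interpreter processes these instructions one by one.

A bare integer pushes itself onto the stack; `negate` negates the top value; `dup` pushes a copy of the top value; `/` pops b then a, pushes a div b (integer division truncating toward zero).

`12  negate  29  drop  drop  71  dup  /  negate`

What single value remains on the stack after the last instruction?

12      12
negate  -12
29      -12 29
drop    -12
drop    (empty)
71      71
dup     71 71
/       1
negate  -1

-1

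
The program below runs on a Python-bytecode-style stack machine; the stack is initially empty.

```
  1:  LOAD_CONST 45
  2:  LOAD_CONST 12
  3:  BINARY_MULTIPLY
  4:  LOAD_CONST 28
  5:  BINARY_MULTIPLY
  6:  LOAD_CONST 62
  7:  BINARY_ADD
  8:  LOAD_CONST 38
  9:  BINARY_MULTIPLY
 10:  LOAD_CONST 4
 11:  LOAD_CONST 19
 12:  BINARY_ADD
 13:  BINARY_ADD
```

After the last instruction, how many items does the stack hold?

LOAD_CONST 45   -> [45]
LOAD_CONST 12   -> [45, 12]
BINARY_MULTIPLY -> [540]
LOAD_CONST 28   -> [540, 28]
BINARY_MULTIPLY -> [15120]
LOAD_CONST 62   -> [15120, 62]
BINARY_ADD      -> [15182]
LOAD_CONST 38   -> [15182, 38]
BINARY_MULTIPLY -> [576916]
LOAD_CONST 4    -> [576916, 4]
LOAD_CONST 19   -> [576916, 4, 19]
BINARY_ADD      -> [576916, 23]
BINARY_ADD      -> [576939]

1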